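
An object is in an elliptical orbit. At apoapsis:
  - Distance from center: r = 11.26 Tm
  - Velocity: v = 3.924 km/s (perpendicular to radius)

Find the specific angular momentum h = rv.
r = 11.26 Tm = 1.126 × 10^13 m
v = 3.924 km/s = 3924 m/s
h = rv = 1.126 × 10^13 × 3924 = 4.41842 × 10^16 m²/s ≈ 4.418 × 10^16 m²/s

Final answer: h = 4.418 × 10^16 m²/s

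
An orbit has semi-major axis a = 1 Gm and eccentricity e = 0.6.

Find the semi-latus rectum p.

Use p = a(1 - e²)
a = 1 Gm = 1 × 10^9 m
e = 0.6,  e² = 0.36,  1 − e² = 0.64
p = a(1 − e²) = 1 × 10^9 m × 0.64 = 6.4 × 10^8 m ≈ 640 Mm

Final answer: p = 640 Mm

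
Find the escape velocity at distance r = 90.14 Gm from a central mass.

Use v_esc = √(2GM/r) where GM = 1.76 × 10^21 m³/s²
r = 90.14 Gm = 9.014 × 10^10 m
GM = 1.76 × 10^21 m³/s²
2GM/r = 2 × (1.76 × 10^21) / (9.014 × 10^10) = 3.90504 × 10^10 m²/s²
v_esc = √(2GM/r) = 197612 m/s ≈ 197.6 km/s

Final answer: 197.6 km/s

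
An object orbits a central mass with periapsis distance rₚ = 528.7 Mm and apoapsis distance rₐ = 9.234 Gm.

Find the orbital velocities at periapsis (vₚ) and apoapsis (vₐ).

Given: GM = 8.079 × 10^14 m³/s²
rₚ = 528.7 Mm = 5.287 × 10^8 m
rₐ = 9.234 Gm = 9.234 × 10^9 m
GM = 8.079 × 10^14 m³/s²
a = (rₚ + rₐ)/2 = 4.88135 × 10^9 m
Vis-viva: v² = GM (2/r − 1/a)
vₚ² = 8.079 × 10^14 × (3.78286 × 10^-9 − 2.04861 × 10^-10) = 2.89067 × 10^6 m²/s²
vₚ = 1700.2 m/s ≈ 1.7 km/s
vₐ² = 8.079 × 10^14 × (2.16591 × 10^-10 − 2.04861 × 10^-10) = 9476.26 m²/s²
vₐ = 97.3461 m/s ≈ 97.35 m/s

Final answer: vₚ = 1.7 km/s, vₐ = 97.35 m/s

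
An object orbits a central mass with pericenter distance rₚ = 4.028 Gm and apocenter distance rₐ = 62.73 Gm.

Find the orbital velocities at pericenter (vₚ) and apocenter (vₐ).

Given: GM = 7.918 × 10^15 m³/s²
rₚ = 4.028 Gm = 4.028 × 10^9 m
rₐ = 62.73 Gm = 6.273 × 10^10 m
GM = 7.918 × 10^15 m³/s²
a = (rₚ + rₐ)/2 = 3.3379 × 10^10 m
Vis-viva: v² = GM (2/r − 1/a)
vₚ² = 7.918 × 10^15 × (4.96524 × 10^-10 − 2.9959 × 10^-11) = 3.69426 × 10^6 m²/s²
vₚ = 1922.05 m/s ≈ 1.922 km/s
vₐ² = 7.918 × 10^15 × (3.18827 × 10^-11 − 2.9959 × 10^-11) = 15232 m²/s²
vₐ = 123.418 m/s ≈ 123.4 m/s

Final answer: vₚ = 1.922 km/s, vₐ = 123.4 m/s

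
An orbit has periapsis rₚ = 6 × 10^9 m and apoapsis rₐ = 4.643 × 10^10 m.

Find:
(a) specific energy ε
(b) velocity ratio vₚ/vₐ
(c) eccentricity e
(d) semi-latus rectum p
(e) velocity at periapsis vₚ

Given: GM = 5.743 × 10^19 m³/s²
rₚ = 6 × 10^9 m
rₐ = 4.643 × 10^10 m
GM = 5.743 × 10^19 m³/s²
a = (rₚ + rₐ)/2 = 2.6215 × 10^10 m
e = (rₐ − rₚ)/(rₐ + rₚ) = (4.043 × 10^10) / (5.243 × 10^10) = 0.771123
(a) 2a = 5.243 × 10^10 m;  ε = −GM/(2a) = -1.09537 × 10^9 J/kg ≈ -1.095 GJ/kg
(b) vₚ/vₐ = rₐ/rₚ (angular momentum) = (4.643 × 10^10) / (6 × 10^9) = 7.73833 ≈ 7.738
(c) e = 0.771123 ≈ 0.7711
(d) 1 − e² = 0.405369;  p = a(1 − e²) = 2.6215 × 10^10 × 0.405369 = 1.06267 × 10^10 m ≈ 1.063 × 10^10 m
(e) vₚ² = GM (2/rₚ − 1/a) = 5.743 × 10^19 × (3.33333 × 10^-10 − 3.81461 × 10^-11) = 1.69526 × 10^10 m²/s²;  vₚ = 130202 m/s ≈ 130.2 km/s

Final answer:
(a) specific energy ε = -1.095 GJ/kg
(b) velocity ratio vₚ/vₐ = 7.738
(c) eccentricity e = 0.7711
(d) semi-latus rectum p = 1.063 × 10^10 m
(e) velocity at periapsis vₚ = 130.2 km/s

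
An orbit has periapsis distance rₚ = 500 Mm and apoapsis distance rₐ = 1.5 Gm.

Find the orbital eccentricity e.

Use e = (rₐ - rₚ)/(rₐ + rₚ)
rₚ = 500 Mm = 5 × 10^8 m
rₐ = 1.5 Gm = 1.5 × 10^9 m
rₐ − rₚ = 1 × 10^9 m
rₐ + rₚ = 2 × 10^9 m
e = (rₐ − rₚ)/(rₐ + rₚ) = 0.5

Final answer: e = 0.5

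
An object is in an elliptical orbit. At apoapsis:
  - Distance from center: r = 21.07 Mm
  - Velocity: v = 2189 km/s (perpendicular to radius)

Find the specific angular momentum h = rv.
r = 21.07 Mm = 2.107 × 10^7 m
v = 2189 km/s = 2.189 × 10^6 m/s
h = rv = 2.107 × 10^7 × 2.189 × 10^6 = 4.61222 × 10^13 m²/s ≈ 4.612 × 10^13 m²/s

Final answer: h = 4.612 × 10^13 m²/s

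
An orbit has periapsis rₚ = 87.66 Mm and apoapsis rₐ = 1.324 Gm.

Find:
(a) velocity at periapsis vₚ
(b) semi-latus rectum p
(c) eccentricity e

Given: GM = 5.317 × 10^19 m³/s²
rₚ = 87.66 Mm = 8.766 × 10^7 m
rₐ = 1.324 Gm = 1.324 × 10^9 m
GM = 5.317 × 10^19 m³/s²
a = (rₚ + rₐ)/2 = 7.0583 × 10^8 m
e = (rₐ − rₚ)/(rₐ + rₚ) = (1.23634 × 10^9) / (1.41166 × 10^9) = 0.875806
(a) vₚ² = GM (2/rₚ − 1/a) = 5.317 × 10^19 × (2.28154 × 10^-8 − 1.41677 × 10^-9) = 1.13777 × 10^12 m²/s²;  vₚ = 1.06666 × 10^6 m/s ≈ 1067 km/s
(b) 1 − e² = 0.232964;  p = a(1 − e²) = 7.0583 × 10^8 × 0.232964 = 1.64433 × 10^8 m ≈ 164.4 Mm
(c) e = 0.875806 ≈ 0.8758

Final answer:
(a) velocity at periapsis vₚ = 1067 km/s
(b) semi-latus rectum p = 164.4 Mm
(c) eccentricity e = 0.8758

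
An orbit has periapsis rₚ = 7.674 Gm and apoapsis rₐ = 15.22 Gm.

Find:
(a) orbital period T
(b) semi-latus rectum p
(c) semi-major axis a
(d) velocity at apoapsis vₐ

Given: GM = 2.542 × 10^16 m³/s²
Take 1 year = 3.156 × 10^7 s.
rₚ = 7.674 Gm = 7.674 × 10^9 m
rₐ = 15.22 Gm = 1.522 × 10^10 m
GM = 2.542 × 10^16 m³/s²
a = (rₚ + rₐ)/2 = 1.1447 × 10^10 m
e = (rₐ − rₚ)/(rₐ + rₚ) = (7.546 × 10^9) / (2.2894 × 10^10) = 0.329606
(a) a³ = 1.49994 × 10^30 m³;  T = 2π √(a³/GM) = 2π × 7.68157 × 10^6 s = 4.82647 × 10^7 s ≈ 1.529 years
(b) 1 − e² = 0.89136;  p = a(1 − e²) = 1.1447 × 10^10 × 0.89136 = 1.02034 × 10^10 m ≈ 10.2 Gm
(c) a = 1.1447 × 10^10 m ≈ 11.45 Gm
(d) vₐ² = GM (2/rₐ − 1/a) = 2.542 × 10^16 × (1.31406 × 10^-10 − 8.73591 × 10^-11) = 1.11967 × 10^6 m²/s²;  vₐ = 1058.15 m/s ≈ 1.058 km/s

Final answer:
(a) orbital period T = 1.529 years
(b) semi-latus rectum p = 10.2 Gm
(c) semi-major axis a = 11.45 Gm
(d) velocity at apoapsis vₐ = 1.058 km/s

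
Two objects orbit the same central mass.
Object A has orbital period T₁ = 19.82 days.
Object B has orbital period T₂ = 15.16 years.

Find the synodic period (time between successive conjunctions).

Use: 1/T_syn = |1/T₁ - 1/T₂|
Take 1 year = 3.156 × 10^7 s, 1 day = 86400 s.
T₁ = 19.82 days = 1.71245 × 10^6 s
T₂ = 15.16 years = 4.7845 × 10^8 s
1/T₁ = 5.83959 × 10^-7 s⁻¹
1/T₂ = 2.09008 × 10^-9 s⁻¹
|1/T₁ − 1/T₂| = 5.81869 × 10^-7 s⁻¹
T_syn = 1 / |1/T₁ − 1/T₂| = 1.7186 × 10^6 s ≈ 19.89 days

Final answer: T_syn = 19.89 days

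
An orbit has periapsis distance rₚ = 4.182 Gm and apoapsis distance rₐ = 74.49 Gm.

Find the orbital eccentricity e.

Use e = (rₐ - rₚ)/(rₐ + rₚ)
rₚ = 4.182 Gm = 4.182 × 10^9 m
rₐ = 74.49 Gm = 7.449 × 10^10 m
rₐ − rₚ = 7.0308 × 10^10 m
rₐ + rₚ = 7.8672 × 10^10 m
e = (rₐ − rₚ)/(rₐ + rₚ) = 0.893685

Final answer: e = 0.8937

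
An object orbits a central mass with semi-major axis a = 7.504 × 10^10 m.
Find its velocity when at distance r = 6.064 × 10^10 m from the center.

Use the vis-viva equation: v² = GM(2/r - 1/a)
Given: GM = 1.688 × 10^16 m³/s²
a = 7.504 × 10^10 m
r = 6.064 × 10^10 m
GM = 1.688 × 10^16 m³/s²
2/r − 1/a = 3.29815 × 10^-11 − 1.33262 × 10^-11 = 1.96553 × 10^-11 m⁻¹
v² = GM (2/r − 1/a) = 331782 m²/s²
v = 576.005 m/s ≈ 576 m/s

Final answer: 576 m/s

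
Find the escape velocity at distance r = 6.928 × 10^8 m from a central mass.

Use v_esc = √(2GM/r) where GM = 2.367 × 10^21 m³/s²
r = 6.928 × 10^8 m
GM = 2.367 × 10^21 m³/s²
2GM/r = 2 × (2.367 × 10^21) / (6.928 × 10^8) = 6.83314 × 10^12 m²/s²
v_esc = √(2GM/r) = 2.61403 × 10^6 m/s ≈ 2614 km/s

Final answer: 2614 km/s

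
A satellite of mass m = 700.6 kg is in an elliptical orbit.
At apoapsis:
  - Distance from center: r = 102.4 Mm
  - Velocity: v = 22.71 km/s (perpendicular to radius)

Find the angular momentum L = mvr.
r = 102.4 Mm = 1.024 × 10^8 m
v = 22.71 km/s = 22710 m/s
vr = 22710 × 1.024 × 10^8 = 2.3255 × 10^12 m²/s
L = m × vr = 700.6 × 2.3255 × 10^12 = 1.62925 × 10^15 kg·m²/s ≈ 1.629 × 10^15 kg·m²/s

Final answer: L = 1.629 × 10^15 kg·m²/s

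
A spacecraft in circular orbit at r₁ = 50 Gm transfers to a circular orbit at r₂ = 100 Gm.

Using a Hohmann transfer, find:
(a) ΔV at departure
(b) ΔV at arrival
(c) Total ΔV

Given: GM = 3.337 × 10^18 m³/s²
r₁ = 50 Gm = 5 × 10^10 m
r₂ = 100 Gm = 1 × 10^11 m
GM = 3.337 × 10^18 m³/s²
Transfer ellipse: a_t = (r₁ + r₂)/2 = 7.5 × 10^10 m
Circular speed at r₁: v₁ = √(GM/r₁) = 8169.46 m/s
Transfer speed at r₁ (periapsis): v₁ₜ = √(GM(2/r₁ − 1/a_t)) = 9433.27 m/s
(a) ΔV₁ = v₁ₜ − v₁ = 1263.82 m/s ≈ 1.264 km/s
Circular speed at r₂: v₂ = √(GM/r₂) = 5776.68 m/s
Transfer speed at r₂ (apoapsis): v₂ₜ = √(GM(2/r₂ − 1/a_t)) = 4716.64 m/s
(b) ΔV₂ = v₂ − v₂ₜ = 1060.04 m/s ≈ 1.06 km/s
(c) ΔV_total = ΔV₁ + ΔV₂ = 2323.86 m/s ≈ 2.324 km/s

Final answer:
(a) ΔV₁ = 1.264 km/s
(b) ΔV₂ = 1.06 km/s
(c) ΔV_total = 2.324 km/s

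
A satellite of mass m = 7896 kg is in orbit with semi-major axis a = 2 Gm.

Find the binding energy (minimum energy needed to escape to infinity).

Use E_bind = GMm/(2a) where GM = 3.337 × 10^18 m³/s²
a = 2 Gm = 2 × 10^9 m
GM = 3.337 × 10^18 m³/s²
m = 7896 kg
GMm = 3.337 × 10^18 × 7896 = 2.6349 × 10^22 m³·kg/s²
2a = 4 × 10^9 m
E_bind = GMm/(2a) = 6.58724 × 10^12 J ≈ 6.587 TJ

Final answer: 6.587 TJ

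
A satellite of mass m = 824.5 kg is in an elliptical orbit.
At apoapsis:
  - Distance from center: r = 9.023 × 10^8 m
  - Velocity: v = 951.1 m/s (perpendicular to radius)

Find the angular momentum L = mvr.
r = 9.023 × 10^8 m
v = 951.1 m/s
vr = 951.1 × 9.023 × 10^8 = 8.58178 × 10^11 m²/s
L = m × vr = 824.5 × 8.58178 × 10^11 = 7.07567 × 10^14 kg·m²/s ≈ 7.076 × 10^14 kg·m²/s

Final answer: L = 7.076 × 10^14 kg·m²/s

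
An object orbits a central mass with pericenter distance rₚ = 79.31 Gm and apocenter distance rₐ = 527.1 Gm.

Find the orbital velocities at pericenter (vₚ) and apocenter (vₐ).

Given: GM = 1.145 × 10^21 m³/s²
rₚ = 79.31 Gm = 7.931 × 10^10 m
rₐ = 527.1 Gm = 5.271 × 10^11 m
GM = 1.145 × 10^21 m³/s²
a = (rₚ + rₐ)/2 = 3.03205 × 10^11 m
Vis-viva: v² = GM (2/r − 1/a)
vₚ² = 1.145 × 10^21 × (2.52175 × 10^-11 − 3.2981 × 10^-12) = 2.50977 × 10^10 m²/s²
vₚ = 158423 m/s ≈ 158.4 km/s
vₐ² = 1.145 × 10^21 × (3.79435 × 10^-12 − 3.2981 × 10^-12) = 5.68204 × 10^8 m²/s²
vₐ = 23837 m/s ≈ 23.84 km/s

Final answer: vₚ = 158.4 km/s, vₐ = 23.84 km/s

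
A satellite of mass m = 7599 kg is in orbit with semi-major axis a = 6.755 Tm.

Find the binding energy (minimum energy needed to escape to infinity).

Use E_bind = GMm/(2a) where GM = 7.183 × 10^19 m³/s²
a = 6.755 Tm = 6.755 × 10^12 m
GM = 7.183 × 10^19 m³/s²
m = 7599 kg
GMm = 7.183 × 10^19 × 7599 = 5.45836 × 10^23 m³·kg/s²
2a = 1.351 × 10^13 m
E_bind = GMm/(2a) = 4.04024 × 10^10 J ≈ 40.4 GJ

Final answer: 40.4 GJ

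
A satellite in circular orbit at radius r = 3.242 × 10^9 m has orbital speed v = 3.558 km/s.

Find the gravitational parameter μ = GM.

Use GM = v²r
r = 3.242 × 10^9 m
v = 3.558 km/s = 3558 m/s
v² = 1.26594 × 10^7 m²/s²
GM = v²r = 1.26594 × 10^7 × 3.242 × 10^9 = 4.10417 × 10^16 m³/s²
GM ≈ 4.104 × 10^16 m³/s²

Final answer: GM = 4.104 × 10^16 m³/s²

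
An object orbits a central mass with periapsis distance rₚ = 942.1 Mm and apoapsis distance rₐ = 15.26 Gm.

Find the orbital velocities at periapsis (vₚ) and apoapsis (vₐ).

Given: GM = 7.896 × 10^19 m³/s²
rₚ = 942.1 Mm = 9.421 × 10^8 m
rₐ = 15.26 Gm = 1.526 × 10^10 m
GM = 7.896 × 10^19 m³/s²
a = (rₚ + rₐ)/2 = 8.10105 × 10^9 m
Vis-viva: v² = GM (2/r − 1/a)
vₚ² = 7.896 × 10^19 × (2.12292 × 10^-9 − 1.23441 × 10^-10) = 1.57879 × 10^11 m²/s²
vₚ = 397339 m/s ≈ 397.3 km/s
vₐ² = 7.896 × 10^19 × (1.31062 × 10^-10 − 1.23441 × 10^-10) = 6.01739 × 10^8 m²/s²
vₐ = 24530.4 m/s ≈ 24.53 km/s

Final answer: vₚ = 397.3 km/s, vₐ = 24.53 km/s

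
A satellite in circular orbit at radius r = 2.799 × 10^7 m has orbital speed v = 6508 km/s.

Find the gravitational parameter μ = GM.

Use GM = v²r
r = 2.799 × 10^7 m
v = 6508 km/s = 6.508 × 10^6 m/s
v² = 4.23541 × 10^13 m²/s²
GM = v²r = 4.23541 × 10^13 × 2.799 × 10^7 = 1.18549 × 10^21 m³/s²
GM ≈ 1.185 × 10^21 m³/s²

Final answer: GM = 1.185 × 10^21 m³/s²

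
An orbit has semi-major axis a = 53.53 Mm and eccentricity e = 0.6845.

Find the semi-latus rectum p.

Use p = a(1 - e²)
a = 53.53 Mm = 5.353 × 10^7 m
e = 0.6845,  e² = 0.46854,  1 − e² = 0.53146
p = a(1 − e²) = 5.353 × 10^7 m × 0.53146 = 2.8449 × 10^7 m ≈ 28.45 Mm

Final answer: p = 28.45 Mm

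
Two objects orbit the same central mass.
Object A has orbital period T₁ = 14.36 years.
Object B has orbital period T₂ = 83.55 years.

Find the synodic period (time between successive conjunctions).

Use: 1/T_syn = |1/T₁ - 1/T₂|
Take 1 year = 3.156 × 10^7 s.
T₁ = 14.36 years = 4.53202 × 10^8 s
T₂ = 83.55 years = 2.63684 × 10^9 s
1/T₁ = 2.20652 × 10^-9 s⁻¹
1/T₂ = 3.79242 × 10^-10 s⁻¹
|1/T₁ − 1/T₂| = 1.82728 × 10^-9 s⁻¹
T_syn = 1 / |1/T₁ − 1/T₂| = 5.47261 × 10^8 s ≈ 17.34 years

Final answer: T_syn = 17.34 years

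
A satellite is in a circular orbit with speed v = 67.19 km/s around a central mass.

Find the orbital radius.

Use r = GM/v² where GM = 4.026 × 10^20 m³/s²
v = 67.19 km/s = 67190 m/s
GM = 4.026 × 10^20 m³/s²
v² = 4.5145 × 10^9 m²/s²
r = GM/v² = (4.026 × 10^20) / (4.5145 × 10^9) = 8.91794 × 10^10 m ≈ 89.18 Gm

Final answer: 89.18 Gm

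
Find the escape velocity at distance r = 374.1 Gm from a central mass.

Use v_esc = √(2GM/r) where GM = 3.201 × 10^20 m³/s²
r = 374.1 Gm = 3.741 × 10^11 m
GM = 3.201 × 10^20 m³/s²
2GM/r = 2 × (3.201 × 10^20) / (3.741 × 10^11) = 1.71131 × 10^9 m²/s²
v_esc = √(2GM/r) = 41367.9 m/s ≈ 41.37 km/s

Final answer: 41.37 km/s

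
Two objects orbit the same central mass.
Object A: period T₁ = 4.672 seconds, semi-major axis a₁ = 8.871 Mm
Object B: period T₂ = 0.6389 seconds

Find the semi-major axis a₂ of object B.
T₁ = 4.672 seconds
T₂ = 0.6389 seconds
a₁ = 8.871 Mm = 8.871 × 10^6 m
Kepler's third law: (T₂/T₁)² = (a₂/a₁)³  ⇒  a₂ = a₁ (T₂/T₁)^(2/3)
T₂/T₁ = 0.136751
(T₂/T₁)^(2/3) = 0.265432
a₂ = 8.871 × 10^6 m × 0.265432 = 2.35465 × 10^6 m ≈ 2.355 Mm

Final answer: a₂ = 2.355 Mm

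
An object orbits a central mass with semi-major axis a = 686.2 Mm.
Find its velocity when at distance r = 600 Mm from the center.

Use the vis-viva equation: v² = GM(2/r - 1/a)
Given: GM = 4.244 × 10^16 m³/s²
a = 686.2 Mm = 6.862 × 10^8 m
r = 600 Mm = 6 × 10^8 m
GM = 4.244 × 10^16 m³/s²
2/r − 1/a = 3.33333 × 10^-9 − 1.4573 × 10^-9 = 1.87603 × 10^-9 m⁻¹
v² = GM (2/r − 1/a) = 7.96188 × 10^7 m²/s²
v = 8922.94 m/s ≈ 8.923 km/s

Final answer: 8.923 km/s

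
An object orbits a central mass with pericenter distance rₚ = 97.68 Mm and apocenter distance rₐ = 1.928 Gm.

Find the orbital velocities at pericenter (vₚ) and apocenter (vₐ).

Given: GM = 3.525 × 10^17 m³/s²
rₚ = 97.68 Mm = 9.768 × 10^7 m
rₐ = 1.928 Gm = 1.928 × 10^9 m
GM = 3.525 × 10^17 m³/s²
a = (rₚ + rₐ)/2 = 1.01284 × 10^9 m
Vis-viva: v² = GM (2/r − 1/a)
vₚ² = 3.525 × 10^17 × (2.0475 × 10^-8 − 9.87323 × 10^-10) = 6.86941 × 10^9 m²/s²
vₚ = 82881.9 m/s ≈ 82.88 km/s
vₐ² = 3.525 × 10^17 × (1.03734 × 10^-9 − 9.87323 × 10^-10) = 1.76326 × 10^7 m²/s²
vₐ = 4199.12 m/s ≈ 4.199 km/s

Final answer: vₚ = 82.88 km/s, vₐ = 4.199 km/s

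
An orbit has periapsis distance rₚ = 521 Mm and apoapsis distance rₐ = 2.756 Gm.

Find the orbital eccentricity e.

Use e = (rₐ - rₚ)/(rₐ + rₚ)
rₚ = 521 Mm = 5.21 × 10^8 m
rₐ = 2.756 Gm = 2.756 × 10^9 m
rₐ − rₚ = 2.235 × 10^9 m
rₐ + rₚ = 3.277 × 10^9 m
e = (rₐ − rₚ)/(rₐ + rₚ) = 0.682026

Final answer: e = 0.682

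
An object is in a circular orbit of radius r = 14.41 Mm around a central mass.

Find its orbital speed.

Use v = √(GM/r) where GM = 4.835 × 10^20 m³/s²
r = 14.41 Mm = 1.441 × 10^7 m
GM = 4.835 × 10^20 m³/s²
GM/r = (4.835 × 10^20) / (1.441 × 10^7) = 3.35531 × 10^13 m²/s²
v = √(GM/r) = 5.7925 × 10^6 m/s ≈ 5793 km/s

Final answer: 5793 km/s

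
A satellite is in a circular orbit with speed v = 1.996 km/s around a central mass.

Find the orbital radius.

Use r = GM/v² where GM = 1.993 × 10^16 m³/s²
v = 1.996 km/s = 1996 m/s
GM = 1.993 × 10^16 m³/s²
v² = 3.98402 × 10^6 m²/s²
r = GM/v² = (1.993 × 10^16) / (3.98402 × 10^6) = 5.00249 × 10^9 m ≈ 5.002 Gm

Final answer: 5.002 Gm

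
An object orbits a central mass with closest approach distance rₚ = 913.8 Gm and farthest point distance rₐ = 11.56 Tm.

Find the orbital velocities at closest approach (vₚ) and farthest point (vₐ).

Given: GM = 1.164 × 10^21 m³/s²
rₚ = 913.8 Gm = 9.138 × 10^11 m
rₐ = 11.56 Tm = 1.156 × 10^13 m
GM = 1.164 × 10^21 m³/s²
a = (rₚ + rₐ)/2 = 6.2369 × 10^12 m
Vis-viva: v² = GM (2/r − 1/a)
vₚ² = 1.164 × 10^21 × (2.18866 × 10^-12 − 1.60336 × 10^-13) = 2.36097 × 10^9 m²/s²
vₚ = 48589.8 m/s ≈ 48.59 km/s
vₐ² = 1.164 × 10^21 × (1.7301 × 10^-13 − 1.60336 × 10^-13) = 1.47529 × 10^7 m²/s²
vₐ = 3840.95 m/s ≈ 3.841 km/s

Final answer: vₚ = 48.59 km/s, vₐ = 3.841 km/s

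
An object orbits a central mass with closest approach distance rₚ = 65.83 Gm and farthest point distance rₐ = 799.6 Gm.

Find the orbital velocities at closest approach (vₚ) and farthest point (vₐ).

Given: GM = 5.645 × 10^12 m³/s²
rₚ = 65.83 Gm = 6.583 × 10^10 m
rₐ = 799.6 Gm = 7.996 × 10^11 m
GM = 5.645 × 10^12 m³/s²
a = (rₚ + rₐ)/2 = 4.32715 × 10^11 m
Vis-viva: v² = GM (2/r − 1/a)
vₚ² = 5.645 × 10^12 × (3.03813 × 10^-11 − 2.31099 × 10^-12) = 158.457 m²/s²
vₚ = 12.588 m/s ≈ 12.59 m/s
vₐ² = 5.645 × 10^12 × (2.50125 × 10^-12 − 2.31099 × 10^-12) = 1.07402 m²/s²
vₐ = 1.03635 m/s ≈ 1.036 m/s

Final answer: vₚ = 12.59 m/s, vₐ = 1.036 m/s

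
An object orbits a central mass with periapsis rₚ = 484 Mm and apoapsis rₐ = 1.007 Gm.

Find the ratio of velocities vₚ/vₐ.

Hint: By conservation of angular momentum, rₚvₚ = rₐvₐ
rₚ = 484 Mm = 4.84 × 10^8 m
rₐ = 1.007 Gm = 1.007 × 10^9 m
rₚvₚ = rₐvₐ  ⇒  vₚ/vₐ = rₐ/rₚ
vₚ/vₐ = (1.007 × 10^9) / (4.84 × 10^8) = 2.08058

Final answer: vₚ/vₐ = 2.081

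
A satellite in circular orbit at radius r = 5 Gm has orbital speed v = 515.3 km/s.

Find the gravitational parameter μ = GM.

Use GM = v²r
r = 5 Gm = 5 × 10^9 m
v = 515.3 km/s = 515300 m/s
v² = 2.65534 × 10^11 m²/s²
GM = v²r = 2.65534 × 10^11 × 5 × 10^9 = 1.32767 × 10^21 m³/s²
GM ≈ 1.328 × 10^21 m³/s²

Final answer: GM = 1.328 × 10^21 m³/s²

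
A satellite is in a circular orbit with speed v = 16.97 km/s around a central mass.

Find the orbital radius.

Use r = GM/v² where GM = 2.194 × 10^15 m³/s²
v = 16.97 km/s = 16970 m/s
GM = 2.194 × 10^15 m³/s²
v² = 2.87981 × 10^8 m²/s²
r = GM/v² = (2.194 × 10^15) / (2.87981 × 10^8) = 7.61856 × 10^6 m ≈ 7.619 × 10^6 m

Final answer: 7.619 × 10^6 m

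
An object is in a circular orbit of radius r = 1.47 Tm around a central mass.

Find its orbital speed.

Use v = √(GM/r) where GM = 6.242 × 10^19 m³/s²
r = 1.47 Tm = 1.47 × 10^12 m
GM = 6.242 × 10^19 m³/s²
GM/r = (6.242 × 10^19) / (1.47 × 10^12) = 4.24626 × 10^7 m²/s²
v = √(GM/r) = 6516.33 m/s ≈ 6.516 km/s

Final answer: 6.516 km/s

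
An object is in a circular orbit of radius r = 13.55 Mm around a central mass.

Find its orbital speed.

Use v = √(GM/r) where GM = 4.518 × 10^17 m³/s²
r = 13.55 Mm = 1.355 × 10^7 m
GM = 4.518 × 10^17 m³/s²
GM/r = (4.518 × 10^17) / (1.355 × 10^7) = 3.33432 × 10^10 m²/s²
v = √(GM/r) = 182601 m/s ≈ 182.6 km/s

Final answer: 182.6 km/s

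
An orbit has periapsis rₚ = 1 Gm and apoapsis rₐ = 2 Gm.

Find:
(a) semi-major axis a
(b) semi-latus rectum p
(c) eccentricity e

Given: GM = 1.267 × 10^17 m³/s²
rₚ = 1 Gm = 1 × 10^9 m
rₐ = 2 Gm = 2 × 10^9 m
GM = 1.267 × 10^17 m³/s²
a = (rₚ + rₐ)/2 = 1.5 × 10^9 m
e = (rₐ − rₚ)/(rₐ + rₚ) = (1 × 10^9) / (3 × 10^9) = 0.333333
(a) a = 1.5 × 10^9 m ≈ 1.5 Gm
(b) 1 − e² = 0.888889;  p = a(1 − e²) = 1.5 × 10^9 × 0.888889 = 1.33333 × 10^9 m ≈ 1.333 Gm
(c) e = 0.333333 ≈ 0.3333

Final answer:
(a) semi-major axis a = 1.5 Gm
(b) semi-latus rectum p = 1.333 Gm
(c) eccentricity e = 0.3333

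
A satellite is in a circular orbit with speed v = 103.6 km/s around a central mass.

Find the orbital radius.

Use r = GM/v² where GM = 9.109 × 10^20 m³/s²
v = 103.6 km/s = 103600 m/s
GM = 9.109 × 10^20 m³/s²
v² = 1.0733 × 10^10 m²/s²
r = GM/v² = (9.109 × 10^20) / (1.0733 × 10^10) = 8.48694 × 10^10 m ≈ 84.87 Gm

Final answer: 84.87 Gm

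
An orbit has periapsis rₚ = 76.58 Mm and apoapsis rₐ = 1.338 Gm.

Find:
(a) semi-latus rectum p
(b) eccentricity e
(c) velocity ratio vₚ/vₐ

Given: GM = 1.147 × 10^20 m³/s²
rₚ = 76.58 Mm = 7.658 × 10^7 m
rₐ = 1.338 Gm = 1.338 × 10^9 m
GM = 1.147 × 10^20 m³/s²
a = (rₚ + rₐ)/2 = 7.0729 × 10^8 m
e = (rₐ − rₚ)/(rₐ + rₚ) = (1.26142 × 10^9) / (1.41458 × 10^9) = 0.891728
(a) 1 − e² = 0.204822;  p = a(1 − e²) = 7.0729 × 10^8 × 0.204822 = 1.44868 × 10^8 m ≈ 144.9 Mm
(b) e = 0.891728 ≈ 0.8917
(c) vₚ/vₐ = rₐ/rₚ (angular momentum) = (1.338 × 10^9) / (7.658 × 10^7) = 17.4719 ≈ 17.47

Final answer:
(a) semi-latus rectum p = 144.9 Mm
(b) eccentricity e = 0.8917
(c) velocity ratio vₚ/vₐ = 17.47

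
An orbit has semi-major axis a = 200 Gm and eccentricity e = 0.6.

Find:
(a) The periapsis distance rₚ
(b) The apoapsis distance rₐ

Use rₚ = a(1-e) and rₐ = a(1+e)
a = 200 Gm = 2 × 10^11 m
e = 0.6:  1 − e = 0.4,  1 + e = 1.6
(a) rₚ = a(1 − e) = 2 × 10^11 m × 0.4 = 8 × 10^10 m ≈ 80 Gm
(b) rₐ = a(1 + e) = 2 × 10^11 m × 1.6 = 3.2 × 10^11 m ≈ 320 Gm

Final answer:
(a) rₚ = 80 Gm
(b) rₐ = 320 Gm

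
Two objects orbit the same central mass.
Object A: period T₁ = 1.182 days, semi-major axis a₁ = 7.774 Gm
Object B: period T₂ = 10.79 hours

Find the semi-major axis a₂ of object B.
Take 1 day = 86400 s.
T₁ = 1.182 days = 102125 s
T₂ = 10.79 hours = 38844 s
a₁ = 7.774 Gm = 7.774 × 10^9 m
Kepler's third law: (T₂/T₁)² = (a₂/a₁)³  ⇒  a₂ = a₁ (T₂/T₁)^(2/3)
T₂/T₁ = 0.380358
(T₂/T₁)^(2/3) = 0.524963
a₂ = 7.774 × 10^9 m × 0.524963 = 4.08106 × 10^9 m ≈ 4.081 Gm

Final answer: a₂ = 4.081 Gm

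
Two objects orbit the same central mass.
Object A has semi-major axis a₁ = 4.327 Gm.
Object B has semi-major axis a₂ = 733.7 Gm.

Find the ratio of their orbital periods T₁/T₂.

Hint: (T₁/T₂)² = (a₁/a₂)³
a₁ = 4.327 Gm = 4.327 × 10^9 m
a₂ = 733.7 Gm = 7.337 × 10^11 m
a₁/a₂ = 0.00589751
T₁/T₂ = (a₁/a₂)^(3/2) = (0.00589751)^1.5 = 0.0004529

Final answer: T₁/T₂ = 0.0004529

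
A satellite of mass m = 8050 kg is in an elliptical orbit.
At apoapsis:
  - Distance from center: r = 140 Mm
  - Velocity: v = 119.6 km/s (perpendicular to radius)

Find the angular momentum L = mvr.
r = 140 Mm = 1.4 × 10^8 m
v = 119.6 km/s = 119600 m/s
vr = 119600 × 1.4 × 10^8 = 1.6744 × 10^13 m²/s
L = m × vr = 8050 × 1.6744 × 10^13 = 1.34789 × 10^17 kg·m²/s ≈ 1.348 × 10^17 kg·m²/s

Final answer: L = 1.348 × 10^17 kg·m²/s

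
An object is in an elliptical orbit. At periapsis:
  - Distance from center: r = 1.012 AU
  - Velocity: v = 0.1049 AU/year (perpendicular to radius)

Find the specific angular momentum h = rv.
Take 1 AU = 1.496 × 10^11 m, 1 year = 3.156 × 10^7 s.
r = 1.012 AU = 1.51395 × 10^11 m
v = 0.1049 AU/year = 497.245 m/s
h = rv = 1.51395 × 10^11 × 497.245 = 7.52804 × 10^13 m²/s ≈ 7.528 × 10^13 m²/s

Final answer: h = 7.528 × 10^13 m²/s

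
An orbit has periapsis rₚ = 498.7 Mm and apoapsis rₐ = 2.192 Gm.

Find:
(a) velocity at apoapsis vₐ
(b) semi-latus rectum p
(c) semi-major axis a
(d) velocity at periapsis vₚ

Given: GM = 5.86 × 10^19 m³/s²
rₚ = 498.7 Mm = 4.987 × 10^8 m
rₐ = 2.192 Gm = 2.192 × 10^9 m
GM = 5.86 × 10^19 m³/s²
a = (rₚ + rₐ)/2 = 1.34535 × 10^9 m
e = (rₐ − rₚ)/(rₐ + rₚ) = (1.6933 × 10^9) / (2.6907 × 10^9) = 0.629316
(a) vₐ² = GM (2/rₐ − 1/a) = 5.86 × 10^19 × (9.12409 × 10^-10 − 7.43301 × 10^-10) = 9.90971 × 10^9 m²/s²;  vₐ = 99547.5 m/s ≈ 99.55 km/s
(b) 1 − e² = 0.603962;  p = a(1 − e²) = 1.34535 × 10^9 × 0.603962 = 8.1254 × 10^8 m ≈ 812.5 Mm
(c) a = 1.34535 × 10^9 m ≈ 1.345 Gm
(d) vₚ² = GM (2/rₚ − 1/a) = 5.86 × 10^19 × (4.01043 × 10^-9 − 7.43301 × 10^-10) = 1.91454 × 10^11 m²/s²;  vₚ = 437554 m/s ≈ 437.6 km/s

Final answer:
(a) velocity at apoapsis vₐ = 99.55 km/s
(b) semi-latus rectum p = 812.5 Mm
(c) semi-major axis a = 1.345 Gm
(d) velocity at periapsis vₚ = 437.6 km/s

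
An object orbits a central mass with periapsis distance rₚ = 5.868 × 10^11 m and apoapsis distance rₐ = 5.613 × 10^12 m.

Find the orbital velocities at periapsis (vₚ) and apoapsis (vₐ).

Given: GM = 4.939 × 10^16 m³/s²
rₚ = 5.868 × 10^11 m
rₐ = 5.613 × 10^12 m
GM = 4.939 × 10^16 m³/s²
a = (rₚ + rₐ)/2 = 3.0999 × 10^12 m
Vis-viva: v² = GM (2/r − 1/a)
vₚ² = 4.939 × 10^16 × (3.40832 × 10^-12 − 3.22591 × 10^-13) = 152404 m²/s²
vₚ = 390.39 m/s ≈ 390.4 m/s
vₐ² = 4.939 × 10^16 × (3.56316 × 10^-13 − 3.22591 × 10^-13) = 1665.66 m²/s²
vₐ = 40.8125 m/s ≈ 40.81 m/s

Final answer: vₚ = 390.4 m/s, vₐ = 40.81 m/s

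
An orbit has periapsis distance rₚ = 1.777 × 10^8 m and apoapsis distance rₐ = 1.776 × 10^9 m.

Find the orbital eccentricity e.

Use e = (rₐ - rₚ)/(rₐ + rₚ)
rₚ = 1.777 × 10^8 m
rₐ = 1.776 × 10^9 m
rₐ − rₚ = 1.5983 × 10^9 m
rₐ + rₚ = 1.9537 × 10^9 m
e = (rₐ − rₚ)/(rₐ + rₚ) = 0.818089

Final answer: e = 0.8181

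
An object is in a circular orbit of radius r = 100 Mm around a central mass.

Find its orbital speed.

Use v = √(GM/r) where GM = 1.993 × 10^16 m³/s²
r = 100 Mm = 1 × 10^8 m
GM = 1.993 × 10^16 m³/s²
GM/r = (1.993 × 10^16) / (1 × 10^8) = 1.993 × 10^8 m²/s²
v = √(GM/r) = 14117.4 m/s ≈ 14.12 km/s

Final answer: 14.12 km/s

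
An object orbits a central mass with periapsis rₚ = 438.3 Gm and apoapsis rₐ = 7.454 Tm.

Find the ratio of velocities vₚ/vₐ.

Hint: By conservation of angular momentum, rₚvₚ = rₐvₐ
rₚ = 438.3 Gm = 4.383 × 10^11 m
rₐ = 7.454 Tm = 7.454 × 10^12 m
rₚvₚ = rₐvₐ  ⇒  vₚ/vₐ = rₐ/rₚ
vₚ/vₐ = (7.454 × 10^12) / (4.383 × 10^11) = 17.0066

Final answer: vₚ/vₐ = 17.01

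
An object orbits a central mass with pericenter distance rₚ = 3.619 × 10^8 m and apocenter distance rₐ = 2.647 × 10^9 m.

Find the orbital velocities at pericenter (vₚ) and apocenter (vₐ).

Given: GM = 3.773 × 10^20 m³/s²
rₚ = 3.619 × 10^8 m
rₐ = 2.647 × 10^9 m
GM = 3.773 × 10^20 m³/s²
a = (rₚ + rₐ)/2 = 1.50445 × 10^9 m
Vis-viva: v² = GM (2/r − 1/a)
vₚ² = 3.773 × 10^20 × (5.52639 × 10^-9 − 6.64695 × 10^-10) = 1.83432 × 10^12 m²/s²
vₚ = 1.35437 × 10^6 m/s ≈ 1354 km/s
vₐ² = 3.773 × 10^20 × (7.55572 × 10^-10 − 6.64695 × 10^-10) = 3.42881 × 10^10 m²/s²
vₐ = 185171 m/s ≈ 185.2 km/s

Final answer: vₚ = 1354 km/s, vₐ = 185.2 km/s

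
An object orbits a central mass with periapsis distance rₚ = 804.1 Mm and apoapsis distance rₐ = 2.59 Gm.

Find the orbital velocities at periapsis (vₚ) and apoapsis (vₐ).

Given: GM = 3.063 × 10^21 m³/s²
rₚ = 804.1 Mm = 8.041 × 10^8 m
rₐ = 2.59 Gm = 2.59 × 10^9 m
GM = 3.063 × 10^21 m³/s²
a = (rₚ + rₐ)/2 = 1.69705 × 10^9 m
Vis-viva: v² = GM (2/r − 1/a)
vₚ² = 3.063 × 10^21 × (2.48725 × 10^-9 − 5.89258 × 10^-10) = 5.81356 × 10^12 m²/s²
vₚ = 2.41113 × 10^6 m/s ≈ 2411 km/s
vₐ² = 3.063 × 10^21 × (7.72201 × 10^-10 − 5.89258 × 10^-10) = 5.60354 × 10^11 m²/s²
vₐ = 748568 m/s ≈ 748.6 km/s

Final answer: vₚ = 2411 km/s, vₐ = 748.6 km/s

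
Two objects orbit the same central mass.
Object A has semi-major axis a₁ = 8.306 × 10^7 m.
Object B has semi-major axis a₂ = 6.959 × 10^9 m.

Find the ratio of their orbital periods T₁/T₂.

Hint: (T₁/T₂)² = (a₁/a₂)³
a₁ = 8.306 × 10^7 m
a₂ = 6.959 × 10^9 m
a₁/a₂ = 0.0119356
T₁/T₂ = (a₁/a₂)^(3/2) = (0.0119356)^1.5 = 0.00130397

Final answer: T₁/T₂ = 0.001304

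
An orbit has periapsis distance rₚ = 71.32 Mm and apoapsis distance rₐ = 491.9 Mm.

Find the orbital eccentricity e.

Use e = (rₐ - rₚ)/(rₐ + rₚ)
rₚ = 71.32 Mm = 7.132 × 10^7 m
rₐ = 491.9 Mm = 4.919 × 10^8 m
rₐ − rₚ = 4.2058 × 10^8 m
rₐ + rₚ = 5.6322 × 10^8 m
e = (rₐ − rₚ)/(rₐ + rₚ) = 0.746742

Final answer: e = 0.7467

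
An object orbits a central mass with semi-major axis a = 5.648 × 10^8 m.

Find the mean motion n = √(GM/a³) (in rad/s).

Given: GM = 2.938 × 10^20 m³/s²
a = 5.648 × 10^8 m
GM = 2.938 × 10^20 m³/s²
a³ = 1.80171 × 10^26 m³
GM/a³ = (2.938 × 10^20) / (1.80171 × 10^26) = 1.63068 × 10^-6 s⁻²
n = √(GM/a³) = 0.00127698 rad/s ≈ 0.001277 rad/s

Final answer: n = 0.001277 rad/s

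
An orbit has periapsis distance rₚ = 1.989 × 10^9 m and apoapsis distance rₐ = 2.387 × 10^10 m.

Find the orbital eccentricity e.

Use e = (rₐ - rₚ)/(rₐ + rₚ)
rₚ = 1.989 × 10^9 m
rₐ = 2.387 × 10^10 m
rₐ − rₚ = 2.1881 × 10^10 m
rₐ + rₚ = 2.5859 × 10^10 m
e = (rₐ − rₚ)/(rₐ + rₚ) = 0.846166

Final answer: e = 0.8462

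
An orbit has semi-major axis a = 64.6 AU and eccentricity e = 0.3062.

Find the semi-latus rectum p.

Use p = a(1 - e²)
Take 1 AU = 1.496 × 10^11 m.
a = 64.6 AU = 9.66416 × 10^12 m
e = 0.3062,  e² = 0.0937584,  1 − e² = 0.906242
p = a(1 − e²) = 9.66416 × 10^12 m × 0.906242 = 8.75806 × 10^12 m ≈ 58.54 AU

Final answer: p = 58.54 AU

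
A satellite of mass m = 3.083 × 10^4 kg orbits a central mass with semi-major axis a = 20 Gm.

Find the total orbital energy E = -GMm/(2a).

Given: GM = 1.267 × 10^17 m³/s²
a = 20 Gm = 2 × 10^10 m
GM = 1.267 × 10^17 m³/s²
2a = 4 × 10^10 m
GMm = 1.267 × 10^17 × 30830 = 3.90616 × 10^21 m³·kg/s²
E = −GMm/(2a) = -9.7654 × 10^10 J ≈ -97.65 GJ

Final answer: -97.65 GJ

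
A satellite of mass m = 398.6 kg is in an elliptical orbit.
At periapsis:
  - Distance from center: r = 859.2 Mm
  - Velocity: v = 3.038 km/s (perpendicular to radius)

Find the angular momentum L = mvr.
r = 859.2 Mm = 8.592 × 10^8 m
v = 3.038 km/s = 3038 m/s
vr = 3038 × 8.592 × 10^8 = 2.61025 × 10^12 m²/s
L = m × vr = 398.6 × 2.61025 × 10^12 = 1.04045 × 10^15 kg·m²/s ≈ 1.04 × 10^15 kg·m²/s

Final answer: L = 1.04 × 10^15 kg·m²/s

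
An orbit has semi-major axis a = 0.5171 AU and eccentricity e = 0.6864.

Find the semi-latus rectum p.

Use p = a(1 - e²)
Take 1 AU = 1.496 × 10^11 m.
a = 0.5171 AU = 7.73582 × 10^10 m
e = 0.6864,  e² = 0.471145,  1 − e² = 0.528855
p = a(1 − e²) = 7.73582 × 10^10 m × 0.528855 = 4.09113 × 10^10 m ≈ 0.2735 AU

Final answer: p = 0.2735 AU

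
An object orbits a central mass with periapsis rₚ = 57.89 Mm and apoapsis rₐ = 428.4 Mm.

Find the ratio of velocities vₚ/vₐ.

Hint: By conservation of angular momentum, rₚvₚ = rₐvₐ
rₚ = 57.89 Mm = 5.789 × 10^7 m
rₐ = 428.4 Mm = 4.284 × 10^8 m
rₚvₚ = rₐvₐ  ⇒  vₚ/vₐ = rₐ/rₚ
vₚ/vₐ = (4.284 × 10^8) / (5.789 × 10^7) = 7.40024

Final answer: vₚ/vₐ = 7.4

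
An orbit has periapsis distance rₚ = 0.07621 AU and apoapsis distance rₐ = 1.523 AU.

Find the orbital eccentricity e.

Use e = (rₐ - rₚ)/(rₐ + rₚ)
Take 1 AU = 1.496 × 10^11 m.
rₚ = 0.07621 AU = 1.1401 × 10^10 m
rₐ = 1.523 AU = 2.27841 × 10^11 m
rₐ − rₚ = 2.1644 × 10^11 m
rₐ + rₚ = 2.39242 × 10^11 m
e = (rₐ − rₚ)/(rₐ + rₚ) = 0.90469

Final answer: e = 0.9047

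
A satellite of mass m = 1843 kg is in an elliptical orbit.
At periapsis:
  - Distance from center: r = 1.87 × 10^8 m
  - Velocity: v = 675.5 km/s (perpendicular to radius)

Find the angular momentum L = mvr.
r = 1.87 × 10^8 m
v = 675.5 km/s = 675500 m/s
vr = 675500 × 1.87 × 10^8 = 1.26318 × 10^14 m²/s
L = m × vr = 1843 × 1.26318 × 10^14 = 2.32805 × 10^17 kg·m²/s ≈ 2.328 × 10^17 kg·m²/s

Final answer: L = 2.328 × 10^17 kg·m²/s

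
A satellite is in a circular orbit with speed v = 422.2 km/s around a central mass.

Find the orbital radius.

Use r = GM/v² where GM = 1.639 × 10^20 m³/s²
v = 422.2 km/s = 422200 m/s
GM = 1.639 × 10^20 m³/s²
v² = 1.78253 × 10^11 m²/s²
r = GM/v² = (1.639 × 10^20) / (1.78253 × 10^11) = 9.1948 × 10^8 m ≈ 9.195 × 10^8 m

Final answer: 9.195 × 10^8 m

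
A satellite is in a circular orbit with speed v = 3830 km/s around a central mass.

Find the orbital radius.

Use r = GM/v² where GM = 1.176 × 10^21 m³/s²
v = 3830 km/s = 3.83 × 10^6 m/s
GM = 1.176 × 10^21 m³/s²
v² = 1.46689 × 10^13 m²/s²
r = GM/v² = (1.176 × 10^21) / (1.46689 × 10^13) = 8.01696 × 10^7 m ≈ 8.017 × 10^7 m

Final answer: 8.017 × 10^7 m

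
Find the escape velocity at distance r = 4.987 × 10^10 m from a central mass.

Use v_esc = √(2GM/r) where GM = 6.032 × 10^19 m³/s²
r = 4.987 × 10^10 m
GM = 6.032 × 10^19 m³/s²
2GM/r = 2 × (6.032 × 10^19) / (4.987 × 10^10) = 2.41909 × 10^9 m²/s²
v_esc = √(2GM/r) = 49184.2 m/s ≈ 49.18 km/s

Final answer: 49.18 km/s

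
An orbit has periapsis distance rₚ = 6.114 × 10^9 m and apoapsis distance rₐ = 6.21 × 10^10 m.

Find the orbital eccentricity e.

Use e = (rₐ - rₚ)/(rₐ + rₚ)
rₚ = 6.114 × 10^9 m
rₐ = 6.21 × 10^10 m
rₐ − rₚ = 5.5986 × 10^10 m
rₐ + rₚ = 6.8214 × 10^10 m
e = (rₐ − rₚ)/(rₐ + rₚ) = 0.820741

Final answer: e = 0.8207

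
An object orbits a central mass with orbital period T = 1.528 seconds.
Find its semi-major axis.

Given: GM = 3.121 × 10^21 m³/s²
T = 1.528 seconds
GM = 3.121 × 10^21 m³/s²
Kepler's third law: a³ = GM T² / (4π²)
T² = 2.33478 s²
a³ = (3.121 × 10^21) × 2.33478 / (4π²) = 1.84578 × 10^20 m³
a = (a³)^(1/3) = 5.69369 × 10^6 m ≈ 5.694 Mm

Final answer: 5.694 Mm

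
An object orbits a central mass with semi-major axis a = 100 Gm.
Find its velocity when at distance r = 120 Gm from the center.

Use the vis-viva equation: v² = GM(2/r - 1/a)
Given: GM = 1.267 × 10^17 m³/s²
a = 100 Gm = 1 × 10^11 m
r = 120 Gm = 1.2 × 10^11 m
GM = 1.267 × 10^17 m³/s²
2/r − 1/a = 1.66667 × 10^-11 − 1 × 10^-11 = 6.66667 × 10^-12 m⁻¹
v² = GM (2/r − 1/a) = 844667 m²/s²
v = 919.057 m/s ≈ 919.1 m/s

Final answer: 919.1 m/s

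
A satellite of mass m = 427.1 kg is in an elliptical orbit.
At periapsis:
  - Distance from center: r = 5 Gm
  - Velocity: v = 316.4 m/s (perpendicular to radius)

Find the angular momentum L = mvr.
r = 5 Gm = 5 × 10^9 m
v = 316.4 m/s
vr = 316.4 × 5 × 10^9 = 1.582 × 10^12 m²/s
L = m × vr = 427.1 × 1.582 × 10^12 = 6.75672 × 10^14 kg·m²/s ≈ 6.757 × 10^14 kg·m²/s

Final answer: L = 6.757 × 10^14 kg·m²/s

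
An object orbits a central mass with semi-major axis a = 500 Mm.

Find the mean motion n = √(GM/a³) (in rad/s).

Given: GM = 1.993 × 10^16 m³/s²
a = 500 Mm = 5 × 10^8 m
GM = 1.993 × 10^16 m³/s²
a³ = 1.25 × 10^26 m³
GM/a³ = (1.993 × 10^16) / (1.25 × 10^26) = 1.5944 × 10^-10 s⁻²
n = √(GM/a³) = 1.2627 × 10^-5 rad/s ≈ 1.263 × 10^-5 rad/s

Final answer: n = 1.263 × 10^-5 rad/s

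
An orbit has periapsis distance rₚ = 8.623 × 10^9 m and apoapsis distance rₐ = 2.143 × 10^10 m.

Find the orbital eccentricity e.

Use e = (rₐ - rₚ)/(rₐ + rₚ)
rₚ = 8.623 × 10^9 m
rₐ = 2.143 × 10^10 m
rₐ − rₚ = 1.2807 × 10^10 m
rₐ + rₚ = 3.0053 × 10^10 m
e = (rₐ − rₚ)/(rₐ + rₚ) = 0.426147

Final answer: e = 0.4261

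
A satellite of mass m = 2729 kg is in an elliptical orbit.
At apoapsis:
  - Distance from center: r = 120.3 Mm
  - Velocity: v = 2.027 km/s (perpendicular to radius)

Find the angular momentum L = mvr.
r = 120.3 Mm = 1.203 × 10^8 m
v = 2.027 km/s = 2027 m/s
vr = 2027 × 1.203 × 10^8 = 2.43848 × 10^11 m²/s
L = m × vr = 2729 × 2.43848 × 10^11 = 6.65461 × 10^14 kg·m²/s ≈ 6.655 × 10^14 kg·m²/s

Final answer: L = 6.655 × 10^14 kg·m²/s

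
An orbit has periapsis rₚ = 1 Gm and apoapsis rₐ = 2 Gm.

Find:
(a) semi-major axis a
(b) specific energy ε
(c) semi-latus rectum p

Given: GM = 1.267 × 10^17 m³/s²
rₚ = 1 Gm = 1 × 10^9 m
rₐ = 2 Gm = 2 × 10^9 m
GM = 1.267 × 10^17 m³/s²
a = (rₚ + rₐ)/2 = 1.5 × 10^9 m
e = (rₐ − rₚ)/(rₐ + rₚ) = (1 × 10^9) / (3 × 10^9) = 0.333333
(a) a = 1.5 × 10^9 m ≈ 1.5 Gm
(b) 2a = 3 × 10^9 m;  ε = −GM/(2a) = -4.22333 × 10^7 J/kg ≈ -42.23 MJ/kg
(c) 1 − e² = 0.888889;  p = a(1 − e²) = 1.5 × 10^9 × 0.888889 = 1.33333 × 10^9 m ≈ 1.333 Gm

Final answer:
(a) semi-major axis a = 1.5 Gm
(b) specific energy ε = -42.23 MJ/kg
(c) semi-latus rectum p = 1.333 Gm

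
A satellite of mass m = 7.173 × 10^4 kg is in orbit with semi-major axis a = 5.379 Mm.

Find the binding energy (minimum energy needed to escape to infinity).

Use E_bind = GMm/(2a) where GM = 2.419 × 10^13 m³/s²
a = 5.379 Mm = 5.379 × 10^6 m
GM = 2.419 × 10^13 m³/s²
m = 7.173 × 10^4 kg
GMm = 2.419 × 10^13 × 71730 = 1.73515 × 10^18 m³·kg/s²
2a = 1.0758 × 10^7 m
E_bind = GMm/(2a) = 1.61289 × 10^11 J ≈ 161.3 GJ

Final answer: 161.3 GJ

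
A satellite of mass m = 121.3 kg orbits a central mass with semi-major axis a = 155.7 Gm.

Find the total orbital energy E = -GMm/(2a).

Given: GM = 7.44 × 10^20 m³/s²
a = 155.7 Gm = 1.557 × 10^11 m
GM = 7.44 × 10^20 m³/s²
2a = 3.114 × 10^11 m
GMm = 7.44 × 10^20 × 121.3 = 9.02472 × 10^22 m³·kg/s²
E = −GMm/(2a) = -2.89811 × 10^11 J ≈ -289.8 GJ

Final answer: -289.8 GJ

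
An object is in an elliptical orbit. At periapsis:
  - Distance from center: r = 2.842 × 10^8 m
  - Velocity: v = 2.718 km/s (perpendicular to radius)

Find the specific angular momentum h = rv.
r = 2.842 × 10^8 m
v = 2.718 km/s = 2718 m/s
h = rv = 2.842 × 10^8 × 2718 = 7.72456 × 10^11 m²/s ≈ 7.725 × 10^11 m²/s

Final answer: h = 7.725 × 10^11 m²/s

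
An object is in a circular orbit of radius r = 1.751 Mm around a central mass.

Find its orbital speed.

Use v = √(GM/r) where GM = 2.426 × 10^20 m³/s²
r = 1.751 Mm = 1.751 × 10^6 m
GM = 2.426 × 10^20 m³/s²
GM/r = (2.426 × 10^20) / (1.751 × 10^6) = 1.38549 × 10^14 m²/s²
v = √(GM/r) = 1.17707 × 10^7 m/s ≈ 1.177 × 10^4 km/s

Final answer: 1.177 × 10^4 km/s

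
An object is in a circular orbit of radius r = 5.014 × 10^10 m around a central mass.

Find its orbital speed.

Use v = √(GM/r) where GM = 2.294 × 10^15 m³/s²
r = 5.014 × 10^10 m
GM = 2.294 × 10^15 m³/s²
GM/r = (2.294 × 10^15) / (5.014 × 10^10) = 45751.9 m²/s²
v = √(GM/r) = 213.897 m/s ≈ 213.9 m/s

Final answer: 213.9 m/s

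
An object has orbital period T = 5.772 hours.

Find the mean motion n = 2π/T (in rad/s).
T = 5.772 hours = 20779.2 s
n = 2π / 20779.2 s = 0.000302379 rad/s ≈ 0.0003024 rad/s

Final answer: n = 0.0003024 rad/s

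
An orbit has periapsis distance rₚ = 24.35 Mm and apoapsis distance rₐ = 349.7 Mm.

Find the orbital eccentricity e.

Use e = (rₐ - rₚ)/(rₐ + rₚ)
rₚ = 24.35 Mm = 2.435 × 10^7 m
rₐ = 349.7 Mm = 3.497 × 10^8 m
rₐ − rₚ = 3.2535 × 10^8 m
rₐ + rₚ = 3.7405 × 10^8 m
e = (rₐ − rₚ)/(rₐ + rₚ) = 0.869804

Final answer: e = 0.8698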